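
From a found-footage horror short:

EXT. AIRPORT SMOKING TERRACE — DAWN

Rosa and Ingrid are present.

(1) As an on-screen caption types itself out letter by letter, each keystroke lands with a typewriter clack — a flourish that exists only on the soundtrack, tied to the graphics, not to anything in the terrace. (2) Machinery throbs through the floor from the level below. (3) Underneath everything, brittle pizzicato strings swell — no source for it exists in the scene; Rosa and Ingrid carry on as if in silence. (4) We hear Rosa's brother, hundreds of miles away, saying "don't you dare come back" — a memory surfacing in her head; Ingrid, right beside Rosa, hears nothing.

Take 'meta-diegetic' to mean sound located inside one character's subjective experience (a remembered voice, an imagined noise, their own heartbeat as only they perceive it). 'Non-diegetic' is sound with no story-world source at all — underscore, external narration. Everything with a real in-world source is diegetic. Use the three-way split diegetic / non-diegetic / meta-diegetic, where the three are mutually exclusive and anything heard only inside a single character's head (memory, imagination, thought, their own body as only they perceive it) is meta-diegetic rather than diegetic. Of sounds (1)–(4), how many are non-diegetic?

2

(1) it accompanies on-screen graphics, not anything inside the story world → non-diegetic.
Sound (2): ambient/room sound belonging to the story's physical space, so diegetic.
(3) score with no on-screen or off-screen source; it exists for the audience alone → non-diegetic.
(4) is meta-diegetic: it's Rosa's recollection rendered as sound; the other character can't hear it.
Non-diegetic: (1), (3) — that's 2.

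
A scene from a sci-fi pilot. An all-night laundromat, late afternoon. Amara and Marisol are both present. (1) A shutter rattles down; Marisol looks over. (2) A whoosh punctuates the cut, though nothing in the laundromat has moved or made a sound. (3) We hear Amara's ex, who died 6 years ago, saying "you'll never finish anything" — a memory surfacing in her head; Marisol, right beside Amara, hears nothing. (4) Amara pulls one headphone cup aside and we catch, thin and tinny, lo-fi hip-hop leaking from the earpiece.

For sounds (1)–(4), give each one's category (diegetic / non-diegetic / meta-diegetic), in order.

diegetic, non-diegetic, meta-diegetic, diegetic

(1) an in-world source (a shutter); characters could hear it → diegetic.
Sound (2): an editorial stinger — it belongs to the cut, not the story world, so non-diegetic.
(3) the voice is a memory playing only inside Amara's mind; Marisol can't hear it → meta-diegetic.
(4) is diegetic: the headphones are an on-screen source.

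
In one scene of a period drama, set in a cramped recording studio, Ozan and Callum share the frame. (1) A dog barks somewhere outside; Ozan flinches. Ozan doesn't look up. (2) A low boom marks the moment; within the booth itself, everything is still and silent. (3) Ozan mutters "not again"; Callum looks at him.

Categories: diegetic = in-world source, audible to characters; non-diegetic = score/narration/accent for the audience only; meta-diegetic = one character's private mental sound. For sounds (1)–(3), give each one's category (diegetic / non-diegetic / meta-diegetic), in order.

diegetic, non-diegetic, diegetic

Sound (1): the sound comes from a dog physically present in the location, so diegetic.
(2) it's a sound-design accent with no in-world source; no one in the scene can hear it → non-diegetic.
Sound (3): on-screen dialogue — Ozan speaks and Callum is there to hear, so diegetic.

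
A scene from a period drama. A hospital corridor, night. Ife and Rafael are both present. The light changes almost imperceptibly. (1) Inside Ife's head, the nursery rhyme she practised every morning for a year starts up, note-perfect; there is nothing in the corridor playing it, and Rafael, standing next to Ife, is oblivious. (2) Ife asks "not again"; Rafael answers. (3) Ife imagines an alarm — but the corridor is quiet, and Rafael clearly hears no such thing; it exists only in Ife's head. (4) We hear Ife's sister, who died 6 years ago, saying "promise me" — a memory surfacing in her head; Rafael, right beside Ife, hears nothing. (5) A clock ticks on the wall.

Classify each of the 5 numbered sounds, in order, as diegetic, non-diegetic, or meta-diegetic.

Sound (1): it lives in Ife's subjectivity, not in the corridor, so meta-diegetic.
Sound (2): on-screen dialogue — Ife speaks and Rafael is there to hear, so diegetic.
Sound (3): the sound is imagined by Ife; nothing in the story world is producing it and Rafael can't hear it, so meta-diegetic.
(4) is meta-diegetic: it's Ife's recollection rendered as sound; the other character can't hear it.
(5) is diegetic: a clock is a real object/event in the scene's world.

meta-diegetic, diegetic, meta-diegetic, meta-diegetic, diegetic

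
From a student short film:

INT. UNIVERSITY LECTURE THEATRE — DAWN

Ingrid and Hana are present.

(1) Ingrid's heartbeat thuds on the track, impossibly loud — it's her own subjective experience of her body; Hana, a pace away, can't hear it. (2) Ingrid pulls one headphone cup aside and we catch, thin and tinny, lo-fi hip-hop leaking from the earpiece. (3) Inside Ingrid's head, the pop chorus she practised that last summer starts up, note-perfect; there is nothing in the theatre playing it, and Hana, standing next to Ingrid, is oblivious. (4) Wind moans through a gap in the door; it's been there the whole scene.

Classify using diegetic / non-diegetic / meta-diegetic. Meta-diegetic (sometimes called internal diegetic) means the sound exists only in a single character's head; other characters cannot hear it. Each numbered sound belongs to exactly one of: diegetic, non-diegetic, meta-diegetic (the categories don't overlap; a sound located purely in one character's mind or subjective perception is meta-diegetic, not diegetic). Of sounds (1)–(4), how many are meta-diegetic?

Sound (1): point-of-audition from inside Ingrid's body; not a sound in the room, so meta-diegetic.
(2) the earpiece is a real device on Ingrid's head — source music → diegetic.
Sound (3): remembered music, private to Ingrid — Hana is oblivious because it isn't in the room, so meta-diegetic.
(4) wind is part of the location's real environment → diegetic.
So 2 of the 4 are meta-diegetic: (1), (3).

2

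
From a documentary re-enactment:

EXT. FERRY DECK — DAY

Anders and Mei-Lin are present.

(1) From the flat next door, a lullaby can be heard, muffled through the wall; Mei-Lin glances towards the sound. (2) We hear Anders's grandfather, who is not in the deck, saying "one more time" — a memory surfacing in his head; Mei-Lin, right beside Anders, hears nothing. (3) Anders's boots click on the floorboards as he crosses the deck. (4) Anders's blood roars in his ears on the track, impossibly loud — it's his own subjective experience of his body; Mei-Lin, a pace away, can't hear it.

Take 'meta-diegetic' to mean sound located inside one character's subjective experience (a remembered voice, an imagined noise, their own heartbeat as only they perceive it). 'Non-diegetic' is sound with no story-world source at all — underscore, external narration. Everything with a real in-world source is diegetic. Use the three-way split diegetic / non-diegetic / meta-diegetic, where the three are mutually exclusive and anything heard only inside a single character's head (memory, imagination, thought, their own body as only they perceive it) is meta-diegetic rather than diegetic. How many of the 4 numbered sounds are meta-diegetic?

(1) is diegetic: the music has an off-screen but real-world source and a character hears it.
(2) a remembered line, private to Anders — not present in the room, not audible to Mei-Lin → meta-diegetic.
(3) is diegetic: Anders's footsteps are produced in the story world.
(4) is meta-diegetic: it's Anders's internal bodily sensation rendered as sound; only Anders 'hears' it.
Meta-diegetic: (2), (4) — that's 2.

2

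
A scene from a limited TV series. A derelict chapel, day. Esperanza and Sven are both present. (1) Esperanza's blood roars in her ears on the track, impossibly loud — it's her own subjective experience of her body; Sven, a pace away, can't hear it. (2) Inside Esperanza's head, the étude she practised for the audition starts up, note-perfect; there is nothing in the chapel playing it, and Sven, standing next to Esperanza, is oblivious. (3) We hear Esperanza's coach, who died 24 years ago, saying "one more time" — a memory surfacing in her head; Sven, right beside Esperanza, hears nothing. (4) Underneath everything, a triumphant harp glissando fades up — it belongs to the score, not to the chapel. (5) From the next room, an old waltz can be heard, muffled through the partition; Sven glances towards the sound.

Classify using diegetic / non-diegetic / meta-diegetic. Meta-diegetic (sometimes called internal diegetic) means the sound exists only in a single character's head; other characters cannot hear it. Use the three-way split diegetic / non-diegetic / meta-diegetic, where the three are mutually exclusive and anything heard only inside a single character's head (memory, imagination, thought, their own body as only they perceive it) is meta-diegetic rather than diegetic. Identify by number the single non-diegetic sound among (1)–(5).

4

(1) is meta-diegetic: it's Esperanza's internal bodily sensation rendered as sound; only Esperanza 'hears' it.
Sound (2): it lives in Esperanza's subjectivity, not in the chapel, so meta-diegetic.
(3) it's Esperanza's recollection rendered as sound; the other character can't hear it → meta-diegetic.
Sound (4): score with no on-screen or off-screen source; it exists for the audience alone, so non-diegetic.
(5) is diegetic: it's coming from the next room — a location within the story world — and Sven reacts.
Only (4) is non-diegetic.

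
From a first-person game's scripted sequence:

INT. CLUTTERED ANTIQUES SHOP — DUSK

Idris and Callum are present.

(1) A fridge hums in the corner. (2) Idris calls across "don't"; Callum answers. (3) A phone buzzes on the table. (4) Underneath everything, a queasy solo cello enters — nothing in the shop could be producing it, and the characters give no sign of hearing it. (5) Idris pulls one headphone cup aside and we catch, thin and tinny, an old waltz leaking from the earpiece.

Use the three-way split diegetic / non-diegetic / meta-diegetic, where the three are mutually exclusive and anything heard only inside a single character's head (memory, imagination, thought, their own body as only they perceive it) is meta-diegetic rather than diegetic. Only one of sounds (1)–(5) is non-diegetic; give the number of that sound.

4

(1) is diegetic: ambient/room sound belonging to the story's physical space.
Sound (2): on-screen dialogue — Idris speaks and Callum is there to hear, so diegetic.
Sound (3): an in-world source (a phone); characters could hear it, so diegetic.
Sound (4): nothing in the shop produces it and the characters don't hear it — pure soundtrack, so non-diegetic.
(5) the earpiece is a real device on Idris's head — source music → diegetic.
Only (4) is non-diegetic.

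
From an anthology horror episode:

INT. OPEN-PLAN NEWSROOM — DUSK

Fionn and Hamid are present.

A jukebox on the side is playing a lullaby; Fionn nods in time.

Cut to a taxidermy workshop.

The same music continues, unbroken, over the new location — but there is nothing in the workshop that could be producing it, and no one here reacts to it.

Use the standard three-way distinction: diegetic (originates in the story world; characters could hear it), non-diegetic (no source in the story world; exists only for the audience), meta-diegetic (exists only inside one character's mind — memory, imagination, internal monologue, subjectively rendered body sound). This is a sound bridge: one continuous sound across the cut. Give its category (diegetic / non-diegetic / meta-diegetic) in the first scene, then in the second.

diegetic, non-diegetic

Scene one: a jukebox is an on-screen source and Fionn reacts to it → diegetic.
Scene two: there is no source in the workshop and no one hears it — it's now underscore → non-diegetic.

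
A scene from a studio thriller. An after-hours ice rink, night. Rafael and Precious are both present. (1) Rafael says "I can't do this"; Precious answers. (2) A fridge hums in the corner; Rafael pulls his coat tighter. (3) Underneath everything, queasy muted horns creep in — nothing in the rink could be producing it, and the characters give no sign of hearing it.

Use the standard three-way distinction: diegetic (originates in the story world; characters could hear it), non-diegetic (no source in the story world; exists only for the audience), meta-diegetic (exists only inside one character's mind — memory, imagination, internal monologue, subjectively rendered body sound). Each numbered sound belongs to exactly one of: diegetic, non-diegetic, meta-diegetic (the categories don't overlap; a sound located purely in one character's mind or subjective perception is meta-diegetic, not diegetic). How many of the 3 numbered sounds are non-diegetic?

(1) is diegetic: Rafael is a character speaking aloud in the scene.
(2) a fridge is part of the location's real environment → diegetic.
(3) is non-diegetic: nothing in the rink produces it and the characters don't hear it — pure soundtrack.
So 1 of the 3 is non-diegetic: (3).

1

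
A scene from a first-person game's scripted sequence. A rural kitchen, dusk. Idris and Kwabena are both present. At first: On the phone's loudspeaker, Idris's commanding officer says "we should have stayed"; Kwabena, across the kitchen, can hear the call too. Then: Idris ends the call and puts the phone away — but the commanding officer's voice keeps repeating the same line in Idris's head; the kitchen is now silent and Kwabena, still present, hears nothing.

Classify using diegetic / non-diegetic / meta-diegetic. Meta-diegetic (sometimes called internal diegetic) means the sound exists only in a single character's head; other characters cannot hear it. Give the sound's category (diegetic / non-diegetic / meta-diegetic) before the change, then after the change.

diegetic, meta-diegetic

Before the change: the loudspeaker is an in-world source; both Idris and Kwabena hear the call → diegetic.
After the change: with the phone off, the voice continues only as Idris's private mental replay — Kwabena can't hear it → meta-diegetic.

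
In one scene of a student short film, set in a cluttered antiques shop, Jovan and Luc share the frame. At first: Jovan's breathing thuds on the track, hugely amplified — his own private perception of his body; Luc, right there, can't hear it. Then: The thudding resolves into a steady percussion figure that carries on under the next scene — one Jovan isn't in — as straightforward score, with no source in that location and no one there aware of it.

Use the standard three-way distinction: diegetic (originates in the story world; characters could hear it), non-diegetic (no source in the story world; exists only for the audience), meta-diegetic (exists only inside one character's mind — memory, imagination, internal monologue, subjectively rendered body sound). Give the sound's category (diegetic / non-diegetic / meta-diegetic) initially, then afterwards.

meta-diegetic, non-diegetic

Initially: it's Jovan's subjective body sound, inaudible to Luc → meta-diegetic.
Afterwards: detached from Jovan and playing as sourceless score over a scene he isn't in — for the audience only → non-diegetic.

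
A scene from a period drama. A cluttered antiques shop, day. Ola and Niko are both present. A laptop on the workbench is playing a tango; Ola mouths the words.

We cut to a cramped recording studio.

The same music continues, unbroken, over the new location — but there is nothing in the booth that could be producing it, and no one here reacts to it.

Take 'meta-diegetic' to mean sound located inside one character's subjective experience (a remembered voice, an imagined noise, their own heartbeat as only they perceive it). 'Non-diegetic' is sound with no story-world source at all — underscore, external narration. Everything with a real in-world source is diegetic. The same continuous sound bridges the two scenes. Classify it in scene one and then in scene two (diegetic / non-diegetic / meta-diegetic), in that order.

Scene one: a laptop is an on-screen source and Ola reacts to it → diegetic.
Scene two: there is no source in the booth and no one hears it — it's now underscore → non-diegetic.

diegetic, non-diegetic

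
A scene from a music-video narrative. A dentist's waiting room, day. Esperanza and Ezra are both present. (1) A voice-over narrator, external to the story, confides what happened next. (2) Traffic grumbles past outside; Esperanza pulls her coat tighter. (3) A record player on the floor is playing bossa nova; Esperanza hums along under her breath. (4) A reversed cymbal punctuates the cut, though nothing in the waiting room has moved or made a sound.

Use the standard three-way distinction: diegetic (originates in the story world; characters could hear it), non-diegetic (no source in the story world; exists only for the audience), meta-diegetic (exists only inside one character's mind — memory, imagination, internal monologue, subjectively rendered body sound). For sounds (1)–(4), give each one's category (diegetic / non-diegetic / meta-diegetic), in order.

non-diegetic, diegetic, diegetic, non-diegetic

(1) external voice-over — not a character, not heard by anyone in the scene → non-diegetic.
Sound (2): traffic is part of the location's real environment, so diegetic.
(3) is diegetic: source music from a record player, which exists in the story world.
(4) is non-diegetic: an editorial stinger — it belongs to the cut, not the story world.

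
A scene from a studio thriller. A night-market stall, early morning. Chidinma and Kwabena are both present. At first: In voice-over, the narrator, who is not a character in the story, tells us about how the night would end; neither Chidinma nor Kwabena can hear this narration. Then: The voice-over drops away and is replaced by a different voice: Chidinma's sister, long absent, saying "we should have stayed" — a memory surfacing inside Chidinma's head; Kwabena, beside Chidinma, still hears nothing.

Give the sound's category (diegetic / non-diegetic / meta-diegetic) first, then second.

non-diegetic, meta-diegetic

First: the external narrator addresses only the audience — outside the story world → non-diegetic.
Second: the replacement voice is a memory inside Chidinma's mind specifically → meta-diegetic.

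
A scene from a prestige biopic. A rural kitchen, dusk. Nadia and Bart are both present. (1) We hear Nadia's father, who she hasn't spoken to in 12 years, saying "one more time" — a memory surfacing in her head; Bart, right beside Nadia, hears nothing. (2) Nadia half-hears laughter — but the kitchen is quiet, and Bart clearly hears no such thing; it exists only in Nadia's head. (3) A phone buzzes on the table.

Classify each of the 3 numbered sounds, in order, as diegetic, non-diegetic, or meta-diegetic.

meta-diegetic, meta-diegetic, diegetic

Sound (1): a remembered line, private to Nadia — not present in the room, not audible to Bart, so meta-diegetic.
Sound (2): the sound is imagined by Nadia; nothing in the story world is producing it and Bart can't hear it, so meta-diegetic.
(3) a phone is a real object/event in the scene's world → diegetic.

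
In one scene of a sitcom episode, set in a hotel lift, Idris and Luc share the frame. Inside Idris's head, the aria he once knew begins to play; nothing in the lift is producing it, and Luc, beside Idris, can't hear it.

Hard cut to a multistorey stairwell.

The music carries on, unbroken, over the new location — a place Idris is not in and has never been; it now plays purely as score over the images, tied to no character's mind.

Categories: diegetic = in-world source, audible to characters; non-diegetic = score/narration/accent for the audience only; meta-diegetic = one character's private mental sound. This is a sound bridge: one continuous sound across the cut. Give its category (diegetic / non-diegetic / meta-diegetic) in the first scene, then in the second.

Scene one: the music exists only inside Idris's mind; Luc can't hear it → meta-diegetic.
Scene two: it's detached from Idris entirely and plays over unrelated images with no in-world source — conventional underscore → non-diegetic.

meta-diegetic, non-diegetic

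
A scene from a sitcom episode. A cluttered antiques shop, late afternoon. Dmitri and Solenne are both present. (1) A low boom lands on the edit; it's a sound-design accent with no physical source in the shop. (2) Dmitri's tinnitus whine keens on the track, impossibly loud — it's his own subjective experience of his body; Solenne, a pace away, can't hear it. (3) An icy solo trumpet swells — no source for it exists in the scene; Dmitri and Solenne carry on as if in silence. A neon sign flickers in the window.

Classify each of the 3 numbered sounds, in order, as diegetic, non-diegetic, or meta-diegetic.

(1) nothing in the scene produces it; it's an accent added for the audience → non-diegetic.
(2) is meta-diegetic: a subjective body sound — Dmitri's private perception, inaudible to Solenne.
(3) is non-diegetic: it has no source in the story world and no character can hear it — it's underscore.

non-diegetic, meta-diegetic, non-diegetic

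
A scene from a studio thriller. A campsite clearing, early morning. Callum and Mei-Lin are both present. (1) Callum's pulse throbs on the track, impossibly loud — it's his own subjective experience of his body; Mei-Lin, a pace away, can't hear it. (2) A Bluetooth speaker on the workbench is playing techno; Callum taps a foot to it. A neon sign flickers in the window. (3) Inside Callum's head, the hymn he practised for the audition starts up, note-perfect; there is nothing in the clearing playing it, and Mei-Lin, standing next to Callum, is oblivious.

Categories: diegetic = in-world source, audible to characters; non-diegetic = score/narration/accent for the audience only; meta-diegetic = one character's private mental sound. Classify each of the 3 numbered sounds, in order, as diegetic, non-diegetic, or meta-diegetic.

meta-diegetic, diegetic, meta-diegetic

Sound (1): a subjective body sound — Callum's private perception, inaudible to Mei-Lin, so meta-diegetic.
(2) source music from a Bluetooth speaker, which exists in the story world → diegetic.
(3) the music is a memory playing inside Callum's mind alone; no real-world source, Mei-Lin can't hear it → meta-diegetic.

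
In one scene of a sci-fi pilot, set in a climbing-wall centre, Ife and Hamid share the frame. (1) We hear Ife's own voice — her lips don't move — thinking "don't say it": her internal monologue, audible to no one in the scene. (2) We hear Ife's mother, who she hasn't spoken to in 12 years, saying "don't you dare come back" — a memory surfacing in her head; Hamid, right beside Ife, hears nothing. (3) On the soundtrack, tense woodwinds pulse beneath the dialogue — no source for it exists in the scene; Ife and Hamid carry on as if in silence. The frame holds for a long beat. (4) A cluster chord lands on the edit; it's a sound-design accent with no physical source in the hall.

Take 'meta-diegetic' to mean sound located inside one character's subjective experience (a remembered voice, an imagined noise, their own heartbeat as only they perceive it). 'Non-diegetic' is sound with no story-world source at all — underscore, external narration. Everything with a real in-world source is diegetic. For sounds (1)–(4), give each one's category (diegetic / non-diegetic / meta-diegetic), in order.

(1) is meta-diegetic: it's Ife's unspoken thought, heard only by the audience via her subjectivity.
Sound (2): a remembered line, private to Ife — not present in the room, not audible to Hamid, so meta-diegetic.
Sound (3): it has no source in the story world and no character can hear it — it's underscore, so non-diegetic.
(4) an editorial stinger — it belongs to the cut, not the story world → non-diegetic.

meta-diegetic, meta-diegetic, non-diegetic, non-diegetic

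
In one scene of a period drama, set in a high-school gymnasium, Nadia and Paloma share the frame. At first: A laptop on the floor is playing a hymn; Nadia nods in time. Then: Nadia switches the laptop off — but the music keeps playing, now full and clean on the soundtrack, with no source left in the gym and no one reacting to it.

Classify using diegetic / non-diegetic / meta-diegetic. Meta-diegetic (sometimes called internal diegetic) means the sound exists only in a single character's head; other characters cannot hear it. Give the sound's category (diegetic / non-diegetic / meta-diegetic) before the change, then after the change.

Before the change: a laptop is a real in-scene source and Nadia reacts to it → diegetic.
After the change: there is no longer any in-world source and no one can hear it — it has become underscore → non-diegetic.

diegetic, non-diegetic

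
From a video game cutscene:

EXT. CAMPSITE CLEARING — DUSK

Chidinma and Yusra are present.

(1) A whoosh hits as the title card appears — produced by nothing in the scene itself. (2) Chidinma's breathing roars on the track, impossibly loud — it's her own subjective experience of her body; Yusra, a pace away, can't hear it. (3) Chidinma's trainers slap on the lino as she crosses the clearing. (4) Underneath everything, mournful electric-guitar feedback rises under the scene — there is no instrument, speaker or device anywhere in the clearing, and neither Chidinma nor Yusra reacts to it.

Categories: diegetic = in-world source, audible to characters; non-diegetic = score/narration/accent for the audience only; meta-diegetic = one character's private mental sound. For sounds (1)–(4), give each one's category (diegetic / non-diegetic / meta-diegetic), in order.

(1) is non-diegetic: an editorial stinger — it belongs to the cut, not the story world.
(2) is meta-diegetic: it's Chidinma's internal bodily sensation rendered as sound; only Chidinma 'hears' it.
(3) is diegetic: Chidinma's footsteps are produced in the story world.
(4) is non-diegetic: score with no on-screen or off-screen source; it exists for the audience alone.

non-diegetic, meta-diegetic, diegetic, non-diegetic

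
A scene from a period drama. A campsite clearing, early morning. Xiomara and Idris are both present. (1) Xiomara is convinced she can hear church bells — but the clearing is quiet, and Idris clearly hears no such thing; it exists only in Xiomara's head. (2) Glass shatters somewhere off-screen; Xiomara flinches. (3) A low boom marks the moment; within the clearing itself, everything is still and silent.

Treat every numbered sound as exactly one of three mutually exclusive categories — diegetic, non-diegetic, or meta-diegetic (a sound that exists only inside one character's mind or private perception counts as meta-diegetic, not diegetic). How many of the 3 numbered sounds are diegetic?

1

(1) Xiomara alone 'hears' it — an imagined sound, not present in the space → meta-diegetic.
(2) glass is a real object/event in the scene's world → diegetic.
Sound (3): nothing in the scene produces it; it's an accent added for the audience, so non-diegetic.
So 1 of the 3 is diegetic: (2).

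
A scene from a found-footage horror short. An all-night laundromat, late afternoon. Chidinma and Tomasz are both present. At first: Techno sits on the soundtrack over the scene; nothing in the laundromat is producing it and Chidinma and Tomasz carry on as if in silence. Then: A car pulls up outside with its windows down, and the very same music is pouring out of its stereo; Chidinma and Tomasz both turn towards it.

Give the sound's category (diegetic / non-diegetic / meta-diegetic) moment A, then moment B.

Moment A: no in-world source exists and no character can hear it — underscore → non-diegetic.
Moment B: the car stereo is now a real source in the story world and the characters hear it → diegetic.

non-diegetic, diegetic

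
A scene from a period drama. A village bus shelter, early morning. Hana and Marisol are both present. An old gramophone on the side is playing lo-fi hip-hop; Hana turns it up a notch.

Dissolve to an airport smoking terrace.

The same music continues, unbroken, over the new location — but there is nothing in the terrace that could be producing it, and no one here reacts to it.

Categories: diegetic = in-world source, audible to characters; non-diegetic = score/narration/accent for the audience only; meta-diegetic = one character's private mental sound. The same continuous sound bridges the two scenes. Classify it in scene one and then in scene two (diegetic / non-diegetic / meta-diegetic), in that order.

Scene one: an old gramophone is an on-screen source and Hana reacts to it → diegetic.
Scene two: there is no source in the terrace and no one hears it — it's now underscore → non-diegetic.

diegetic, non-diegetic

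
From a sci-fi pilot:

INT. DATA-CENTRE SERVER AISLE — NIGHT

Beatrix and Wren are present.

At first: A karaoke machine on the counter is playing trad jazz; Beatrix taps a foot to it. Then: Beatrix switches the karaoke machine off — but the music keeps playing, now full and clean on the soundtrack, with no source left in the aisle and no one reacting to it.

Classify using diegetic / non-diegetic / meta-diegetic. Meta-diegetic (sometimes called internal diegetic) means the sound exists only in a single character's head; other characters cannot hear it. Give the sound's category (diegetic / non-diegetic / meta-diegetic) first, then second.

First: a karaoke machine is a real in-scene source and Beatrix reacts to it → diegetic.
Second: there is no longer any in-world source and no one can hear it — it has become underscore → non-diegetic.

diegetic, non-diegetic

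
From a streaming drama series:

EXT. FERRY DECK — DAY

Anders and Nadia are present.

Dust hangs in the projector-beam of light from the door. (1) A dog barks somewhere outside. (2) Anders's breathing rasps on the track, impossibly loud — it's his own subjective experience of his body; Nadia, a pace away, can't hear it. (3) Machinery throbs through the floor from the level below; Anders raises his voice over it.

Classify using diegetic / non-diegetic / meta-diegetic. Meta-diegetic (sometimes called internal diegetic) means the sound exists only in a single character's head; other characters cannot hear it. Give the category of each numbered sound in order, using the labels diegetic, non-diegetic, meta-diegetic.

(1) is diegetic: a dog is a real object/event in the scene's world.
(2) point-of-audition from inside Anders's body; not a sound in the room → meta-diegetic.
(3) is diegetic: machinery is part of the location's real environment.

diegetic, meta-diegetic, diegetic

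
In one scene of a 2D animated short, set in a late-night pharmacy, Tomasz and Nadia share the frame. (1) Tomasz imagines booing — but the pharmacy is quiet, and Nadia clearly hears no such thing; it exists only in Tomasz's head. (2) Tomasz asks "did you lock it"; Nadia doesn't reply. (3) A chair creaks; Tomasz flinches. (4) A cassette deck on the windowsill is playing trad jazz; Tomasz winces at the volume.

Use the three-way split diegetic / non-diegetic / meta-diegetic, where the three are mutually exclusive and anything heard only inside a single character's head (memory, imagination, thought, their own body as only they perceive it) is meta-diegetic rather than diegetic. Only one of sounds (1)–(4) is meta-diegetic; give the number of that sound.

1

Sound (1): subjective to Tomasz: the pharmacy is silent and Nadia hears nothing, so meta-diegetic.
(2) Tomasz is a character speaking aloud in the scene → diegetic.
(3) a chair is a real object/event in the scene's world → diegetic.
(4) the music comes from an on-screen device that Tomasz responds to → diegetic.
Only (1) is meta-diegetic.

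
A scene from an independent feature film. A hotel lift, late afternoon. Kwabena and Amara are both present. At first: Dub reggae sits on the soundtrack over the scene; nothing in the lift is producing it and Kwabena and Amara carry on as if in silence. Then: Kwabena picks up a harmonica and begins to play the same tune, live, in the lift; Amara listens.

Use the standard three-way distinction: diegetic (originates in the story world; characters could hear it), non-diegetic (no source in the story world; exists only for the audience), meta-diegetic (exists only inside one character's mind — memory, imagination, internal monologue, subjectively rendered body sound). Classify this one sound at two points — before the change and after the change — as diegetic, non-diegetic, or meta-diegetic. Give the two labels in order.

Before the change: no in-world source exists and no character can hear it — underscore → non-diegetic.
After the change: a harmonica is now a real source in the story world and the characters hear it → diegetic.

non-diegetic, diegetic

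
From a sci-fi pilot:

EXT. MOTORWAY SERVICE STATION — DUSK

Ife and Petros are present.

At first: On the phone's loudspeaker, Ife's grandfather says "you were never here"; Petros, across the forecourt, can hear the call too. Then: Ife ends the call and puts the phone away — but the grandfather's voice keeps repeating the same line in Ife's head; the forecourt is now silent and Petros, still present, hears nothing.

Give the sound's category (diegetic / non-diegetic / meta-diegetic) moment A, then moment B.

diegetic, meta-diegetic

Moment A: the loudspeaker is an in-world source; both Ife and Petros hear the call → diegetic.
Moment B: with the phone off, the voice continues only as Ife's private mental replay — Petros can't hear it → meta-diegetic.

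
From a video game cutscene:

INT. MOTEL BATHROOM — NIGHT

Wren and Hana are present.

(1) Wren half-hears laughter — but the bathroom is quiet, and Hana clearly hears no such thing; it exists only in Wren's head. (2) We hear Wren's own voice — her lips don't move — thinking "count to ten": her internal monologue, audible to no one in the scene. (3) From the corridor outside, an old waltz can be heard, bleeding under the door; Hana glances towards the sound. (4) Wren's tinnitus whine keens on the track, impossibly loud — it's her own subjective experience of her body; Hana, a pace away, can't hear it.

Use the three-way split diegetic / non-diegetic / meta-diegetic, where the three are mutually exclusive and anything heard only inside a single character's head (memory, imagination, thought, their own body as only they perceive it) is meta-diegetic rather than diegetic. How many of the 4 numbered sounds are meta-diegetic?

(1) subjective to Wren: the bathroom is silent and Hana hears nothing → meta-diegetic.
(2) is meta-diegetic: it's Wren's unspoken thought, heard only by the audience via her subjectivity.
(3) off-screen diegetic: the source is out of frame but still in the story's space → diegetic.
Sound (4): point-of-audition from inside Wren's body; not a sound in the room, so meta-diegetic.
Meta-diegetic: (1), (2), (4) — that's 3.

3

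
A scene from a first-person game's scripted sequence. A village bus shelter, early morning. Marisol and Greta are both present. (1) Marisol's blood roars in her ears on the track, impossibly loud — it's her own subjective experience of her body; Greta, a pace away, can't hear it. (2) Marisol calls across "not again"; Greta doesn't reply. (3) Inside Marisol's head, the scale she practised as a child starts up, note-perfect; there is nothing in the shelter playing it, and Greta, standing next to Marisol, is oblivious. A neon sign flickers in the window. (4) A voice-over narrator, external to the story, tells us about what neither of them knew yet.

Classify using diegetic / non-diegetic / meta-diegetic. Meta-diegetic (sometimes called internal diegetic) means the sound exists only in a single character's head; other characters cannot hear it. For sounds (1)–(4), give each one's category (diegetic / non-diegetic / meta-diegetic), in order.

(1) it's Marisol's internal bodily sensation rendered as sound; only Marisol 'hears' it → meta-diegetic.
(2) is diegetic: spoken by a character present in the story world.
(3) it lives in Marisol's subjectivity, not in the shelter → meta-diegetic.
(4) is non-diegetic: external voice-over — not a character, not heard by anyone in the scene.

meta-diegetic, diegetic, meta-diegetic, non-diegetic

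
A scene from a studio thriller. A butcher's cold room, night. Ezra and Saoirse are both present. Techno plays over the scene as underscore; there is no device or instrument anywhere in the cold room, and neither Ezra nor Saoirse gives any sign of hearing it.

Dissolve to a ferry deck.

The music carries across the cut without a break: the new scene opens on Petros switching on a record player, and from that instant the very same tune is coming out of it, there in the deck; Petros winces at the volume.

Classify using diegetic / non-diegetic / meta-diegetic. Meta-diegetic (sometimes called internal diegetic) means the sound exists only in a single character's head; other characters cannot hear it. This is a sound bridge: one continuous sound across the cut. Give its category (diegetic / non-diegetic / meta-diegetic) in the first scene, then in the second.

non-diegetic, diegetic

Scene one: there's no in-world source anywhere and no character hears it — underscore for the audience only → non-diegetic.
Scene two: once Petros turns on a record player, the music has a real source in the story world and Petros reacts to it → diegetic.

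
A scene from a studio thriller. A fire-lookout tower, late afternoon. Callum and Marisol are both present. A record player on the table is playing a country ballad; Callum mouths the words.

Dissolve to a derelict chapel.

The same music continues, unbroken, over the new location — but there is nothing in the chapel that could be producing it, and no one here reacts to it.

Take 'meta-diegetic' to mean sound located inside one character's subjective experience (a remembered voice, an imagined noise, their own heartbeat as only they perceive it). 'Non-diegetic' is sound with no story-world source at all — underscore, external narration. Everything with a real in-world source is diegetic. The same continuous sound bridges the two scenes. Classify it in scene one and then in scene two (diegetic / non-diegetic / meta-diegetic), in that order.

diegetic, non-diegetic

Scene one: a record player is an on-screen source and Callum reacts to it → diegetic.
Scene two: there is no source in the chapel and no one hears it — it's now underscore → non-diegetic.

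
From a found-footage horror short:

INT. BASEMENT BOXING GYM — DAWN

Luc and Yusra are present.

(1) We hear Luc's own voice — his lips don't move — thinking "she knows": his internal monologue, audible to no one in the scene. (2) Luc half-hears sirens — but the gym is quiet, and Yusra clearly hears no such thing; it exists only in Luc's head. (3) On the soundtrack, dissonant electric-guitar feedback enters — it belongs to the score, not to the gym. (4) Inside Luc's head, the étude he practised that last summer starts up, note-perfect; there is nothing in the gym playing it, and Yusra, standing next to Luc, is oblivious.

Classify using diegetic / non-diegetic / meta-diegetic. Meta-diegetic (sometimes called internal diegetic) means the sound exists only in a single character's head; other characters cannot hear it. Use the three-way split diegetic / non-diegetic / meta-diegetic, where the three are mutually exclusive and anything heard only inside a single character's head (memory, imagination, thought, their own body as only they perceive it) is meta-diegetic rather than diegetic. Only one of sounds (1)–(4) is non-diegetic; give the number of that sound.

3

(1) is meta-diegetic: it's Luc's unspoken thought, heard only by the audience via his subjectivity.
(2) subjective to Luc: the gym is silent and Yusra hears nothing → meta-diegetic.
Sound (3): score with no on-screen or off-screen source; it exists for the audience alone, so non-diegetic.
Sound (4): the music is a memory playing inside Luc's mind alone; no real-world source, Yusra can't hear it, so meta-diegetic.
Only (3) is non-diegetic.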